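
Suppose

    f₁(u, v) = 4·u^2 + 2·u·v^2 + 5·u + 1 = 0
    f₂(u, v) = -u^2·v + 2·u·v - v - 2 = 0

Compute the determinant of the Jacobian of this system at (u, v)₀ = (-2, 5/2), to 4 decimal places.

J = [[8·u + 2·v^2 + 5, 4·u·v], [-2·u·v + 2·v, -u^2 + 2·u - 1]].
At the point, J = [[1.5000, -20.0000], [15.0000, -9.0000]].
det J = 286.5000.

286.5000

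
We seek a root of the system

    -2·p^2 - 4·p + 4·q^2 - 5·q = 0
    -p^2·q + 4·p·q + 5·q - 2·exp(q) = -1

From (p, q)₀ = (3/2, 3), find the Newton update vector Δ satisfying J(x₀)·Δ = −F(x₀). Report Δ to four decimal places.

(0.3282, -0.3799)

At (3/2, 3): F = (10.5000, -12.921074).
Jacobian J = [[-4·p - 4, 8·q - 5], [-2·p·q + 4·q, -p^2 + 4·p - 2·exp(q) + 5]].
At the point, J = [[-10.0000, 19.0000], [3.0000, -31.421074]] (det J = 257.210738).
Solving J·Δ = −F gives Δ = (0.3282, -0.3799).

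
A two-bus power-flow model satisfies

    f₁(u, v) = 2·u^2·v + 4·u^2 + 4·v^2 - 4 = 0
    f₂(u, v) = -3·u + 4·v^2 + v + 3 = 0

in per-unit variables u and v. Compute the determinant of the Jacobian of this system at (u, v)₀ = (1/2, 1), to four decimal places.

J = [[4·u·v + 8·u, 2·u^2 + 8·v], [-3, 8·v + 1]].
At the point, J = [[6.0000, 8.5000], [-3.0000, 9.0000]].
det J = 79.5000.

79.5000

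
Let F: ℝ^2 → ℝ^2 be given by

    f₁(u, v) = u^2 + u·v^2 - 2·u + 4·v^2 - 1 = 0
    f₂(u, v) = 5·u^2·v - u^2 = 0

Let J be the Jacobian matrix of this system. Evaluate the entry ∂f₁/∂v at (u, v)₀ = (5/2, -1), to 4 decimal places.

∂f₁/∂v = 2·u·v + 8·v.
At (5/2, -1) this is -13.0000.

-13.0000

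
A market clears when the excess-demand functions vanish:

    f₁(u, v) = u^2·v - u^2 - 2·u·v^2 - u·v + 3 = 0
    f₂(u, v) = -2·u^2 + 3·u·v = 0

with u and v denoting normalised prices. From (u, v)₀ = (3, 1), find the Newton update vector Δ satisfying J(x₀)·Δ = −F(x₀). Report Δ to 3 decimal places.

(-1.333, -0.333)

At (3, 1): F = (-6.000, -9.000).
Jacobian J = [[2·u·v - 2·u - 2·v^2 - v, u^2 - 4·u·v - u], [-4·u + 3·v, 3·u]].
At the point, J = [[-3.000, -6.000], [-9.000, 9.000]] (det J = -81.000).
Solving J·Δ = −F gives Δ = (-1.333, -0.333).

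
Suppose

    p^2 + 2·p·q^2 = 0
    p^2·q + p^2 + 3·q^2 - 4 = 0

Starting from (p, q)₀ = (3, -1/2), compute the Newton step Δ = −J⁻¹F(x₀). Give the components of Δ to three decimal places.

(-1.237, 0.410)

At (3, -1/2): F = (10.500, 1.250).
Jacobian J = [[2·p + 2·q^2, 4·p·q], [2·p·q + 2·p, p^2 + 6·q]].
At the point, J = [[6.500, -6.000], [3.000, 6.000]] (det J = 57.000).
Solving J·Δ = −F gives Δ = (-1.237, 0.410).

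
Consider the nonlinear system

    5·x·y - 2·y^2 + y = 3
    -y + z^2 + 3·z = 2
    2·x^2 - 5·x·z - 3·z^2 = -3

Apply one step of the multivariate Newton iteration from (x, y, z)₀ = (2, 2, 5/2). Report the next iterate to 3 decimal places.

(0.449, 3.504, 1.469)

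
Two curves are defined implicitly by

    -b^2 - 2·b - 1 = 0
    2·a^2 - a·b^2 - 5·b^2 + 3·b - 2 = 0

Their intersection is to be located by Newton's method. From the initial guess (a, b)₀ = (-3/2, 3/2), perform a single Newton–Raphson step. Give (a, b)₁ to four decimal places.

At (-3/2, 3/2): F = (-6.2500, -0.8750).
Jacobian J = [[0, -2·b - 2], [4·a - b^2, -2·a·b - 10·b + 3]].
At the point, J = [[0.0000, -5.0000], [-8.2500, -7.5000]] (det J = -41.2500).
Solving J·Δ = −F gives Δ = (1.0303, -1.2500).
Then the next iterate is (a, b)₁ = (-0.4697, 0.2500).

(-0.4697, 0.2500)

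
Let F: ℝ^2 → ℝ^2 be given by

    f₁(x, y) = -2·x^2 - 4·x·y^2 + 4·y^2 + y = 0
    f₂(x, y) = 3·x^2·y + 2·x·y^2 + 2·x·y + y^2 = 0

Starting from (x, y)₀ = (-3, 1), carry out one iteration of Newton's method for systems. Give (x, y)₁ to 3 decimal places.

(-2.020, 0.793)

At (-3, 1): F = (-1.000, 16.000).
Jacobian J = [[-4·x - 4·y^2, -8·x·y + 8·y + 1], [6·x·y + 2·y^2 + 2·y, 3·x^2 + 4·x·y + 2·x + 2·y]].
At the point, J = [[8.000, 33.000], [-14.000, 11.000]] (det J = 550.000).
Solving J·Δ = −F gives Δ = (0.980, -0.207).
Then the next iterate is (x, y)₁ = (-2.020, 0.793).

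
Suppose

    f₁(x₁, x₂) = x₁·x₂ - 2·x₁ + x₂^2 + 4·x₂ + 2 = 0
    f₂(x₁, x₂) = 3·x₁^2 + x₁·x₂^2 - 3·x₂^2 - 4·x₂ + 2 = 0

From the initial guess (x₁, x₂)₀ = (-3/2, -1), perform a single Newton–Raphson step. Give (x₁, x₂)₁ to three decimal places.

(-0.284, -0.705)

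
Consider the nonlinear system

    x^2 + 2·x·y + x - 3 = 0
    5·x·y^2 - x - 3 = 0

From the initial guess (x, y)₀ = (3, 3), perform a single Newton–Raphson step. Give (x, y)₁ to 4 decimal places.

(1.1722, 2.4603)

At (3, 3): F = (27.0000, 129.0000).
Jacobian J = [[2·x + 2·y + 1, 2·x], [5·y^2 - 1, 10·x·y]].
At the point, J = [[13.0000, 6.0000], [44.0000, 90.0000]] (det J = 906.0000).
Solving J·Δ = −F gives Δ = (-1.8278, -0.5397).
Then the next iterate is (x, y)₁ = (1.1722, 2.4603).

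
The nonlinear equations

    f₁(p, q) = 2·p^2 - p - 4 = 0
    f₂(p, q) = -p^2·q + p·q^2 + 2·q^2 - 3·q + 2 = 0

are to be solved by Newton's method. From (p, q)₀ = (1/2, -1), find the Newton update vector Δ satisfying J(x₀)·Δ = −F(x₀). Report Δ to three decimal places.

(4.000, 1.909)

At (1/2, -1): F = (-4.000, 7.750).
Jacobian J = [[4·p - 1, 0], [-2·p·q + q^2, -p^2 + 2·p·q + 4·q - 3]].
At the point, J = [[1.000, 0.000], [2.000, -8.250]] (det J = -8.250).
Solving J·Δ = −F gives Δ = (4.000, 1.909).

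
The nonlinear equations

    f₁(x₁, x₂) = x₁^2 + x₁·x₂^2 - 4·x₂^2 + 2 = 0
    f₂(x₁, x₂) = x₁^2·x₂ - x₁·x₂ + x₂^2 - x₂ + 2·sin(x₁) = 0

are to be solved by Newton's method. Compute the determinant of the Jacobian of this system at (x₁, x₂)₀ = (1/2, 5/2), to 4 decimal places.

57.9029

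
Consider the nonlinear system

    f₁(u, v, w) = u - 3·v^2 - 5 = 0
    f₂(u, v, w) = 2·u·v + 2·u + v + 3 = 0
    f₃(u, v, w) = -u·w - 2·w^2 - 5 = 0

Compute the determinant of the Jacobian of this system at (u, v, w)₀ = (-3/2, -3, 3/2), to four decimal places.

J = [[1, -6·v, 0], [2·v + 2, 2·u + 1, 0], [-w, 0, -u - 4·w]].
At the point, J = [[1.0000, 18.0000, 0.0000], [-4.0000, -2.0000, 0.0000], [-1.5000, 0.0000, -4.5000]].
det J = -315.0000.

-315.0000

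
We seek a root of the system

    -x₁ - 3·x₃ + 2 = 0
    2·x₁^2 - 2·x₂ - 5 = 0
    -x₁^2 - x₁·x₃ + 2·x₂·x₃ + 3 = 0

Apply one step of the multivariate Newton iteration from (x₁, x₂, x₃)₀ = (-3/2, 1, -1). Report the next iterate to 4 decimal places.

(-2.3302, 2.2406, 1.4434)

At (-3/2, 1, -1): F = (6.5000, -2.5000, -2.7500).
Jacobian J = [[-1, 0, -3], [4·x₁, -2, 0], [-2·x₁ - x₃, 2·x₃, -x₁ + 2·x₂]].
At the point, J = [[-1.0000, 0.0000, -3.0000], [-6.0000, -2.0000, 0.0000], [4.0000, -2.0000, 3.5000]] (det J = -53.0000).
Solving J·Δ = −F gives Δ = (-0.8302, 1.2406, 2.4434).
Then the next iterate is (x₁, x₂, x₃)₁ = (-2.3302, 2.2406, 1.4434).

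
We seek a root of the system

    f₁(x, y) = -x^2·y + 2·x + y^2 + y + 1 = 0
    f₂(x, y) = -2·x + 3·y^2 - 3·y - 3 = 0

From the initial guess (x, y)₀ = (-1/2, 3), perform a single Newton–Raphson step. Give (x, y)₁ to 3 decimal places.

At (-1/2, 3): F = (11.250, 16.000).
Jacobian J = [[-2·x·y + 2, -x^2 + 2·y + 1], [-2, 6·y - 3]].
At the point, J = [[5.000, 6.750], [-2.000, 15.000]] (det J = 88.500).
Solving J·Δ = −F gives Δ = (-0.686, -1.158).
Then the next iterate is (x, y)₁ = (-1.186, 1.842).

(-1.186, 1.842)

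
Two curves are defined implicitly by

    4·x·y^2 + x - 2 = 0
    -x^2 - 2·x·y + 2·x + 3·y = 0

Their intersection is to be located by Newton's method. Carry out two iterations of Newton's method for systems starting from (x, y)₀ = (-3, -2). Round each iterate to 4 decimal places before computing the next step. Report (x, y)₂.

(-1.2322, 1.6880)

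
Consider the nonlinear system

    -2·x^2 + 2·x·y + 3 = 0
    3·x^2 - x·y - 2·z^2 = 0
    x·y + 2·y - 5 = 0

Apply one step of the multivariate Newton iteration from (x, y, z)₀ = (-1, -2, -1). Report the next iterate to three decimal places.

(-3.250, 0.500, -3.625)

At (-1, -2, -1): F = (5.000, -1.000, -7.000).
Jacobian J = [[-4·x + 2·y, 2·x, 0], [6·x - y, -x, -4·z], [y, x + 2, 0]].
At the point, J = [[0.000, -2.000, 0.000], [-4.000, 1.000, 4.000], [-2.000, 1.000, 0.000]] (det J = 16.000).
Solving J·Δ = −F gives Δ = (-2.250, 2.500, -2.625).
Then the next iterate is (x, y, z)₁ = (-3.250, 0.500, -3.625).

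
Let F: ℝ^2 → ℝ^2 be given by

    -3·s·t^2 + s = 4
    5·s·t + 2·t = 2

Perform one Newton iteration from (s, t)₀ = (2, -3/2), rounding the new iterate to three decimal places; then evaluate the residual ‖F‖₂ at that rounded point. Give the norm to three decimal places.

0.517

At (2, -3/2): F = (-15.500, -20.000).
Jacobian J = [[-3·t^2 + 1, -6·s·t], [5·t, 5·s + 2]].
At the point, J = [[-5.750, 18.000], [-7.500, 12.000]] (det J = 66.000).
Solving J·Δ = −F gives Δ = (-2.636, 0.019).
Then the next iterate is (s, t)₁ = (-0.636, -1.481).
Re-evaluating at (-0.636, -1.481): F = (-0.45107, -0.25242), so ‖F‖₂ = 0.517.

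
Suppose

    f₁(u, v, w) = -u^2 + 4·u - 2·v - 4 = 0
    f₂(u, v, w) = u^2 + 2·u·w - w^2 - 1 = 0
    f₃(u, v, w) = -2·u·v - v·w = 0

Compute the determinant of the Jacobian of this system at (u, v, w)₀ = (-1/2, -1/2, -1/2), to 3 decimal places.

J = [[-2·u + 4, -2, 0], [2·u + 2·w, 0, 2·u - 2·w], [-2·v, -2·u - w, -v]].
At the point, J = [[5.000, -2.000, 0.000], [-2.000, 0.000, 0.000], [1.000, 1.500, 0.500]].
det J = -2.000.

-2.000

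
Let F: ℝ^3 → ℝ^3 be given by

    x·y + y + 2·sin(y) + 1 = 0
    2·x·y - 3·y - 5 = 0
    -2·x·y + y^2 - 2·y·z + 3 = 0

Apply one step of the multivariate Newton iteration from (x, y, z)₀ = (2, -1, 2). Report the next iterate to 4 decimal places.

At (2, -1, 2): F = (-3.682942, -6.0000, 12.0000).
Jacobian J = [[y, x + 2·cos(y) + 1, 0], [2·y, 2·x - 3, 0], [-2·y, -2·x + 2·y - 2·z, -2·y]].
At the point, J = [[-1.0000, 4.080605, 0.0000], [-2.0000, 1.0000, 0.0000], [2.0000, -10.0000, 2.0000]] (det J = 14.322418).
Solving J·Δ = −F gives Δ = (-2.9046, 0.1907, -2.1417).
Then the next iterate is (x, y, z)₁ = (-0.9046, -0.8093, -0.1417).

(-0.9046, -0.8093, -0.1417)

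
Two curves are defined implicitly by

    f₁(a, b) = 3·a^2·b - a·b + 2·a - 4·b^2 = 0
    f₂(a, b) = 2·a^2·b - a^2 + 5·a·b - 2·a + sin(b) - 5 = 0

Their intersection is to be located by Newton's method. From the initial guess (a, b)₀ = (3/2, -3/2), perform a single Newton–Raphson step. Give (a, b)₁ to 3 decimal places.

(0.153, -1.477)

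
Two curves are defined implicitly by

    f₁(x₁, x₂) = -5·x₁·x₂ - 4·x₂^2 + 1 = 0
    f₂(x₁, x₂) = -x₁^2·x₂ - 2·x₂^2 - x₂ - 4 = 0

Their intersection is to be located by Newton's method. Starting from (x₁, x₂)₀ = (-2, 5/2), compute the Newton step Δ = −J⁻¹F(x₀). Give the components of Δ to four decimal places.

At (-2, 5/2): F = (1.0000, -29.0000).
Jacobian J = [[-5·x₂, -5·x₁ - 8·x₂], [-2·x₁·x₂, -x₁^2 - 4·x₂ - 1]].
At the point, J = [[-12.5000, -10.0000], [10.0000, -15.0000]] (det J = 287.5000).
Solving J·Δ = −F gives Δ = (1.0609, -1.2261).

(1.0609, -1.2261)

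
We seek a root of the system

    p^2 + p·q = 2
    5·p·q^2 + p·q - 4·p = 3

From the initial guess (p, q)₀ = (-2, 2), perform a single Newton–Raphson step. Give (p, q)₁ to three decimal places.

At (-2, 2): F = (-2.000, -39.000).
Jacobian J = [[2·p + q, p], [5·q^2 + q - 4, 10·p·q + p]].
At the point, J = [[-2.000, -2.000], [18.000, -42.000]] (det J = 120.000).
Solving J·Δ = −F gives Δ = (-0.050, -0.950).
Then the next iterate is (p, q)₁ = (-2.050, 1.050).

(-2.050, 1.050)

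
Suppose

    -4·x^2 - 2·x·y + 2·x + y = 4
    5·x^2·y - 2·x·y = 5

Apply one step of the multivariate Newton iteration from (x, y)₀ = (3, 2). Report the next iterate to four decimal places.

At (3, 2): F = (-44.0000, 73.0000).
Jacobian J = [[-8·x - 2·y + 2, -2·x + 1], [10·x·y - 2·y, 5·x^2 - 2·x]].
At the point, J = [[-26.0000, -5.0000], [56.0000, 39.0000]] (det J = -734.0000).
Solving J·Δ = −F gives Δ = (-1.8406, 0.7711).
Then the next iterate is (x, y)₁ = (1.1594, 2.7711).

(1.1594, 2.7711)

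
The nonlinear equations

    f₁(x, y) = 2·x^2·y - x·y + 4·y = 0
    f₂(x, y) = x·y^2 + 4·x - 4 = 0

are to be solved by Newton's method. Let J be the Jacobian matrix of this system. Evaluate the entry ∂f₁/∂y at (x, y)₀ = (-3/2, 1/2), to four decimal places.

10.0000

∂f₁/∂y = 2·x^2 - x + 4.
At (-3/2, 1/2) this is 10.0000.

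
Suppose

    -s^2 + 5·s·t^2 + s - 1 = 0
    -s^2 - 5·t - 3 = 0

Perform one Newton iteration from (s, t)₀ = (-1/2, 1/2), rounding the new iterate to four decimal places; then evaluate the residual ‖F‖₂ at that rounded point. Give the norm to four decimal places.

At (-1/2, 1/2): F = (-2.3750, -5.7500).
Jacobian J = [[-2·s + 5·t^2 + 1, 10·s·t], [-2·s, -5]].
At the point, J = [[3.2500, -2.5000], [1.0000, -5.0000]] (det J = -13.7500).
Solving J·Δ = −F gives Δ = (-0.1818, -1.1864).
Then the next iterate is (s, t)₁ = (-0.6818, -0.6864).
Re-evaluating at (-0.6818, -0.6864): F = (-3.752784, -0.032851), so ‖F‖₂ = 3.7529.

3.7529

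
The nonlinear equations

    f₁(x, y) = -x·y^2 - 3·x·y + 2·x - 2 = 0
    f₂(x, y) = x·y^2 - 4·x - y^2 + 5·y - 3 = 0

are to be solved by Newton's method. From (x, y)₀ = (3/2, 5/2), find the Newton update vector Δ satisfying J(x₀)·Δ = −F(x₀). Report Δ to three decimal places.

At (3/2, 5/2): F = (-19.625, 6.625).
Jacobian J = [[-y^2 - 3·y + 2, -2·x·y - 3·x], [y^2 - 4, 2·x·y - 2·y + 5]].
At the point, J = [[-11.750, -12.000], [2.250, 7.500]] (det J = -61.125).
Solving J·Δ = −F gives Δ = (-1.107, -0.551).

(-1.107, -0.551)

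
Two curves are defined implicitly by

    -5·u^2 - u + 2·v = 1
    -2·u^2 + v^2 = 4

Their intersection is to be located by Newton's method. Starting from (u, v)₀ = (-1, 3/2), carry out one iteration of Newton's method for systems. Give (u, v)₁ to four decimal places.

At (-1, 3/2): F = (-2.0000, -3.7500).
Jacobian J = [[-10·u - 1, 2], [-4·u, 2·v]].
At the point, J = [[9.0000, 2.0000], [4.0000, 3.0000]] (det J = 19.0000).
Solving J·Δ = −F gives Δ = (-0.0789, 1.3553).
Then the next iterate is (u, v)₁ = (-1.0789, 2.8553).

(-1.0789, 2.8553)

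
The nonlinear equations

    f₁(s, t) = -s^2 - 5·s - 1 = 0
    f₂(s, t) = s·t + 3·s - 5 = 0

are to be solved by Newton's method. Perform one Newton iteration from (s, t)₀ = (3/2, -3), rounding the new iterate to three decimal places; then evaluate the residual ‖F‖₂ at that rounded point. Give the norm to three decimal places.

4.830

At (3/2, -3): F = (-10.750, -5.000).
Jacobian J = [[-2·s - 5, 0], [t + 3, s]].
At the point, J = [[-8.000, 0.000], [0.000, 1.500]] (det J = -12.000).
Solving J·Δ = −F gives Δ = (-1.344, 3.333).
Then the next iterate is (s, t)₁ = (0.156, 0.333).
Re-evaluating at (0.156, 0.333): F = (-1.80434, -4.48005), so ‖F‖₂ = 4.830.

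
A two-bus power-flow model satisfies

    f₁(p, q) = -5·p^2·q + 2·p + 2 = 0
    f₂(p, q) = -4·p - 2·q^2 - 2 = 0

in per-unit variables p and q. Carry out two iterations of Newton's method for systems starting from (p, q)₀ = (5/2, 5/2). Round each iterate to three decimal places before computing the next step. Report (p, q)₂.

(-0.500, 0.041)

At (5/2, 5/2): F = (-71.125, -24.500).
Jacobian J = [[-10·p·q + 2, -5·p^2], [-4, -4·q]].
At the point, J = [[-60.500, -31.250], [-4.000, -10.000]] (det J = 480.000).
Solving J·Δ = −F gives Δ = (0.113, -2.495).
Then the next iterate is (p, q)₁ = (2.613, 0.005).
Round to (2.613, 0.005) and repeat: F = (7.05531, -12.45205), J = [[1.86935, -34.13885], [-4.000, -0.020]].
Δ = (-3.113, 0.036), so (p, q)₂ = (-0.500, 0.041).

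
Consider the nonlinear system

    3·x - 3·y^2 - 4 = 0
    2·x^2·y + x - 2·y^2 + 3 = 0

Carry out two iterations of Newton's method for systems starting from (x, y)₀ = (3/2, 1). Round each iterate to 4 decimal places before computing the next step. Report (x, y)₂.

At (3/2, 1): F = (-2.5000, 7.0000).
Jacobian J = [[3, -6·y], [4·x·y + 1, 2·x^2 - 4·y]].
At the point, J = [[3.0000, -6.0000], [7.0000, 0.5000]] (det J = 43.5000).
Solving J·Δ = −F gives Δ = (-0.9368, -0.8851).
Then the next iterate is (x, y)₁ = (0.5632, 0.1149).
Round to (0.5632, 0.1149) and repeat: F = (-2.350006, 3.609687), J = [[3.0000, -0.6894], [1.258847, 0.174788]].
Δ = (-1.4924, -9.9032), so (x, y)₂ = (-0.9292, -9.7883).

(-0.9292, -9.7883)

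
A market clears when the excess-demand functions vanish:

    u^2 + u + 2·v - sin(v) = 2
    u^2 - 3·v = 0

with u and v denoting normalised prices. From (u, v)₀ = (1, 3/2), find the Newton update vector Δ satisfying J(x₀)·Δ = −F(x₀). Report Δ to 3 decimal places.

(0.058, -1.128)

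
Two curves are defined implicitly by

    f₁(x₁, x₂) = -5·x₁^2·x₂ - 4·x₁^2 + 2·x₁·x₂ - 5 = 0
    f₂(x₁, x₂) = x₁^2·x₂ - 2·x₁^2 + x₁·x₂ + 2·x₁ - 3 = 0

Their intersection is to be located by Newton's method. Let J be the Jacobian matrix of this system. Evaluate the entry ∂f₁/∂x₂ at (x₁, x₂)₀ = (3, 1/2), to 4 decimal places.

∂f₁/∂x₂ = -5·x₁^2 + 2·x₁.
At (3, 1/2) this is -39.0000.

-39.0000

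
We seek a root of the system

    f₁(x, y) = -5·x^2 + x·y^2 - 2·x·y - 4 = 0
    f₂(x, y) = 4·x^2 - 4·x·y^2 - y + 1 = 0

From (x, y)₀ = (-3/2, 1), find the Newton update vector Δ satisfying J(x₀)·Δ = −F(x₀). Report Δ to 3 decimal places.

(0.982, 0.065)

At (-3/2, 1): F = (-13.750, 15.000).
Jacobian J = [[-10·x + y^2 - 2·y, 2·x·y - 2·x], [8·x - 4·y^2, -8·x·y - 1]].
At the point, J = [[14.000, 0.000], [-16.000, 11.000]] (det J = 154.000).
Solving J·Δ = −F gives Δ = (0.982, 0.065).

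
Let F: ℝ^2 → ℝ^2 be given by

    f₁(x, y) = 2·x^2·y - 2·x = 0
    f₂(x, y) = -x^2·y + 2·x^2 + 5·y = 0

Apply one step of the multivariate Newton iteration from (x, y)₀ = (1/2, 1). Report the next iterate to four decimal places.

At (1/2, 1): F = (-0.5000, 5.2500).
Jacobian J = [[4·x·y - 2, 2·x^2], [-2·x·y + 4·x, -x^2 + 5]].
At the point, J = [[0.0000, 0.5000], [1.0000, 4.7500]] (det J = -0.5000).
Solving J·Δ = −F gives Δ = (-10.0000, 1.0000).
Then the next iterate is (x, y)₁ = (-9.5000, 2.0000).

(-9.5000, 2.0000)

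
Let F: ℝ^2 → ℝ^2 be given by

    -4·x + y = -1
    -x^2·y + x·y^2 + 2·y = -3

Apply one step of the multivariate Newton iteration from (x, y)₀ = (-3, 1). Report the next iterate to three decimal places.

(0.889, 2.556)

At (-3, 1): F = (14.000, -7.000).
Jacobian J = [[-4, 1], [-2·x·y + y^2, -x^2 + 2·x·y + 2]].
At the point, J = [[-4.000, 1.000], [7.000, -13.000]] (det J = 45.000).
Solving J·Δ = −F gives Δ = (3.889, 1.556).
Then the next iterate is (x, y)₁ = (0.889, 2.556).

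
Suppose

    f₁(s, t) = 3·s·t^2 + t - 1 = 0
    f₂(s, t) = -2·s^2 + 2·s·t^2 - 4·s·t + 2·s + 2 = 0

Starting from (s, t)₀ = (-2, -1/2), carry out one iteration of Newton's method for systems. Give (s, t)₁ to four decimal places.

(-1.1210, -0.1656)

At (-2, -1/2): F = (-3.0000, -15.0000).
Jacobian J = [[3·t^2, 6·s·t + 1], [-4·s + 2·t^2 - 4·t + 2, 4·s·t - 4·s]].
At the point, J = [[0.7500, 7.0000], [12.5000, 12.0000]] (det J = -78.5000).
Solving J·Δ = −F gives Δ = (0.8790, 0.3344).
Then the next iterate is (s, t)₁ = (-1.1210, -0.1656).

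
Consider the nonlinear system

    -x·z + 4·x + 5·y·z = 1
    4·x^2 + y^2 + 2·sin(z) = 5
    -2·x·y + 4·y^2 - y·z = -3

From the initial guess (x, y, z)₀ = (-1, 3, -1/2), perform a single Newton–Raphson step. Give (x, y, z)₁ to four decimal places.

(-1.2969, 1.2485, 0.1223)

At (-1, 3, -1/2): F = (-13.0000, 7.041149, 46.5000).
Jacobian J = [[-z + 4, 5·z, -x + 5·y], [8·x, 2·y, 2·cos(z)], [-2·y, -2·x + 8·y - z, -y]].
At the point, J = [[4.5000, -2.5000, 16.0000], [-8.0000, 6.0000, 1.755165], [-6.0000, 26.5000, -3.0000]] (det J = -3019.975964).
Solving J·Δ = −F gives Δ = (-0.2969, -1.7515, 0.6223).
Then the next iterate is (x, y, z)₁ = (-1.2969, 1.2485, 0.1223).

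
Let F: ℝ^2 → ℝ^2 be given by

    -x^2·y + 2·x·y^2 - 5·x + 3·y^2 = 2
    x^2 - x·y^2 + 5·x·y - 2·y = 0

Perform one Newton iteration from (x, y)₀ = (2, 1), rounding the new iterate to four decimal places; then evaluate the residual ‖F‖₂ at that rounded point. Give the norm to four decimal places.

2.2135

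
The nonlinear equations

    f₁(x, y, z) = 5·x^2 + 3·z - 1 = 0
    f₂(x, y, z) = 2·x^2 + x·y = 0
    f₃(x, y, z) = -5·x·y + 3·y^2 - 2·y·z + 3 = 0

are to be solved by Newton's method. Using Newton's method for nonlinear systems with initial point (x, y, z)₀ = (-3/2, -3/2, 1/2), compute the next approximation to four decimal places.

(-0.8429, -0.2857, -0.1310)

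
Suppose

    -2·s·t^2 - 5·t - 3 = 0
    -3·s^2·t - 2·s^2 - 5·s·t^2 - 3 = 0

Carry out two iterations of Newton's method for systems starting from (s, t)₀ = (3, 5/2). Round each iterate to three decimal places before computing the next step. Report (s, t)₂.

(2.123, 0.287)

At (3, 5/2): F = (-53.000, -182.250).
Jacobian J = [[-2·t^2, -4·s·t - 5], [-6·s·t - 4·s - 5·t^2, -3·s^2 - 10·s·t]].
At the point, J = [[-12.500, -35.000], [-88.250, -102.000]] (det J = -1813.750).
Solving J·Δ = −F gives Δ = (-0.536, -1.323).
Then the next iterate is (s, t)₁ = (2.464, 1.177).
Round to (2.464, 1.177) and repeat: F = (-15.71190, -53.64759), J = [[-2.77066, -16.60051], [-34.18341, -47.21517]].
Δ = (-0.341, -0.890), so (s, t)₂ = (2.123, 0.287).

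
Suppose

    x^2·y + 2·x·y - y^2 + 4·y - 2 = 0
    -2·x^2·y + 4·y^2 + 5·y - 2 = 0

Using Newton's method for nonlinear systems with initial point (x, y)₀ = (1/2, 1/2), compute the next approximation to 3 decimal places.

(0.625, 0.368)

At (1/2, 1/2): F = (0.375, 1.250).
Jacobian J = [[2·x·y + 2·y, x^2 + 2·x - 2·y + 4], [-4·x·y, -2·x^2 + 8·y + 5]].
At the point, J = [[1.500, 4.250], [-1.000, 8.500]] (det J = 17.000).
Solving J·Δ = −F gives Δ = (0.125, -0.132).
Then the next iterate is (x, y)₁ = (0.625, 0.368).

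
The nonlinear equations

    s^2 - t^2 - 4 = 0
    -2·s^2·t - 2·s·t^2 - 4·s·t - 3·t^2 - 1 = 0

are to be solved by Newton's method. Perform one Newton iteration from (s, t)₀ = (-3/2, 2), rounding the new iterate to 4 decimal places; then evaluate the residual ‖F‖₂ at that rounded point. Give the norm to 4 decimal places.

2.0050

At (-3/2, 2): F = (-5.7500, 2.0000).
Jacobian J = [[2·s, -2·t], [-4·s·t - 2·t^2 - 4·t, -2·s^2 - 4·s·t - 4·s - 6·t]].
At the point, J = [[-3.0000, -4.0000], [-4.0000, 1.5000]] (det J = -20.5000).
Solving J·Δ = −F gives Δ = (-0.0305, -1.4146).
Then the next iterate is (s, t)₁ = (-1.5305, 0.5854).
Re-evaluating at (-1.5305, 0.5854): F = (-2.000263, -0.137794), so ‖F‖₂ = 2.0050.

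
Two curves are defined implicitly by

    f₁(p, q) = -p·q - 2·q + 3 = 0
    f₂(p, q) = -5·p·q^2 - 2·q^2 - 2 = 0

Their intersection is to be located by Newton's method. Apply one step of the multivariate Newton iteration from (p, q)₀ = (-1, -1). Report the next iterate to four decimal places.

(-3.0909, 0.9091)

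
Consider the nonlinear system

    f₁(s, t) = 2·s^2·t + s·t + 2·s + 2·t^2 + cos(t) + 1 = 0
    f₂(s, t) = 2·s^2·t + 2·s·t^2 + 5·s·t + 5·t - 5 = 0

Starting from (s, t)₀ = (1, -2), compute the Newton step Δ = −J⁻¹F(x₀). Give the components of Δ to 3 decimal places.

(-0.927, 2.933)

At (1, -2): F = (4.58385, -21.000).
Jacobian J = [[4·s·t + t + 2, 2·s^2 + s + 4·t - sin(t)], [4·s·t + 2·t^2 + 5·t, 2·s^2 + 4·s·t + 5·s + 5]].
At the point, J = [[-8.000, -4.09070], [-10.000, 4.000]] (det J = -72.90703).
Solving J·Δ = −F gives Δ = (-0.927, 2.933).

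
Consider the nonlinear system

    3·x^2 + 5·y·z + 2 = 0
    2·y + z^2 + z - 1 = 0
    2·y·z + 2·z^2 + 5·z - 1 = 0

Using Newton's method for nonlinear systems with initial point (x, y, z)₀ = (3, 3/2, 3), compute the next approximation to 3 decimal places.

(3.472, -2.000, 2.000)

At (3, 3/2, 3): F = (51.500, 14.000, 41.000).
Jacobian J = [[6·x, 5·z, 5·y], [0, 2, 2·z + 1], [0, 2·z, 2·y + 4·z + 5]].
At the point, J = [[18.000, 15.000, 7.500], [0.000, 2.000, 7.000], [0.000, 6.000, 20.000]] (det J = -36.000).
Solving J·Δ = −F gives Δ = (0.472, -3.500, -1.000).
Then the next iterate is (x, y, z)₁ = (3.472, -2.000, 2.000).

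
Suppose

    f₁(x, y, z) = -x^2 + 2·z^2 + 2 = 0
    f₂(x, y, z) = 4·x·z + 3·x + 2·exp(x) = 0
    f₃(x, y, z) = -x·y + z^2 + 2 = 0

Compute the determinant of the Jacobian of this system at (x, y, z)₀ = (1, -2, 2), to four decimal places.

J = [[-2·x, 0, 4·z], [4·z + 2·exp(x) + 3, 0, 4·x], [-y, -x, 2·z]].
At the point, J = [[-2.0000, 0.0000, 8.0000], [16.436564, 0.0000, 4.0000], [2.0000, -1.0000, 4.0000]].
det J = -139.4925.

-139.4925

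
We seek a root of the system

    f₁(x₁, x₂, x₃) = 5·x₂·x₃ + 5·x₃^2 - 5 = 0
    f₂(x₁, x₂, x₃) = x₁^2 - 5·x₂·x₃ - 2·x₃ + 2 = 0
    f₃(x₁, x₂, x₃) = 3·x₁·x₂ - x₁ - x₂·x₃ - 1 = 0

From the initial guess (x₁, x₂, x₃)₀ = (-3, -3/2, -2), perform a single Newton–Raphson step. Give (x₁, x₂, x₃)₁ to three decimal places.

At (-3, -3/2, -2): F = (30.000, 0.000, 12.500).
Jacobian J = [[0, 5·x₃, 5·x₂ + 10·x₃], [2·x₁, -5·x₃, -5·x₂ - 2], [3·x₂ - 1, 3·x₁ - x₃, -x₂]].
At the point, J = [[0.000, -10.000, -27.500], [-6.000, 10.000, 5.500], [-5.500, -7.000, 1.500]] (det J = -2455.000).
Solving J·Δ = −F gives Δ = (1.774, 0.580, 0.880).
Then the next iterate is (x₁, x₂, x₃)₁ = (-1.226, -0.920, -1.120).

(-1.226, -0.920, -1.120)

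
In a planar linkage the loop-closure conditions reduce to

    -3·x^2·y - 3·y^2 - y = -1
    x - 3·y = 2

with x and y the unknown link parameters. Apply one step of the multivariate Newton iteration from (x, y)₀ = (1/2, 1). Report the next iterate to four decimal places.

At (1/2, 1): F = (-3.7500, -4.5000).
Jacobian J = [[-6·x·y, -3·x^2 - 6·y - 1], [1, -3]].
At the point, J = [[-3.0000, -7.7500], [1.0000, -3.0000]] (det J = 16.7500).
Solving J·Δ = −F gives Δ = (1.4104, -1.0299).
Then the next iterate is (x, y)₁ = (1.9104, -0.0299).

(1.9104, -0.0299)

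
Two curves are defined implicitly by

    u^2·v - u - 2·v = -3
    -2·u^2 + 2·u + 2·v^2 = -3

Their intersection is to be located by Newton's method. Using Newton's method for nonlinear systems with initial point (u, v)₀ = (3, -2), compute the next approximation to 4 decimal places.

At (3, -2): F = (-14.0000, -1.0000).
Jacobian J = [[2·u·v - 1, u^2 - 2], [-4·u + 2, 4·v]].
At the point, J = [[-13.0000, 7.0000], [-10.0000, -8.0000]] (det J = 174.0000).
Solving J·Δ = −F gives Δ = (-0.6839, 0.7299).
Then the next iterate is (u, v)₁ = (2.3161, -1.2701).

(2.3161, -1.2701)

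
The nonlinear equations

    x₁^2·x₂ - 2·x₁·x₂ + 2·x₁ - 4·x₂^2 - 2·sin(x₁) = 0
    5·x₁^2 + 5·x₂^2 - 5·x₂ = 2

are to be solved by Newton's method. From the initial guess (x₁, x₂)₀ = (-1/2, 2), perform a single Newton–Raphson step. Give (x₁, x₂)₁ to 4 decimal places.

At (-1/2, 2): F = (-13.541149, 9.2500).
Jacobian J = [[2·x₁·x₂ - 2·x₂ - 2·cos(x₁) + 2, x₁^2 - 2·x₁ - 8·x₂], [10·x₁, 10·x₂ - 5]].
At the point, J = [[-5.755165, -14.7500], [-5.0000, 15.0000]] (det J = -160.077477).
Solving J·Δ = −F gives Δ = (-0.4165, -0.7555).
Then the next iterate is (x₁, x₂)₁ = (-0.9165, 1.2445).

(-0.9165, 1.2445)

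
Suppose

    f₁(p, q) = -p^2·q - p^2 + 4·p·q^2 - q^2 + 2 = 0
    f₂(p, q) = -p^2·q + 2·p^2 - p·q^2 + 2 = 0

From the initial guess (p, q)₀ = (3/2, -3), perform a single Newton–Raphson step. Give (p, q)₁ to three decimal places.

(0.788, -2.330)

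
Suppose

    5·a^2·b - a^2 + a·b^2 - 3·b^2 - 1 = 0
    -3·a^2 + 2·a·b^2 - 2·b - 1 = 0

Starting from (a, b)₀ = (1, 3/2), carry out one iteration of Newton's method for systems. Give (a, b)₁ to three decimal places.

(0.975, 2.116)

At (1, 3/2): F = (1.000, -2.500).
Jacobian J = [[10·a·b - 2·a + b^2, 5·a^2 + 2·a·b - 6·b], [-6·a + 2·b^2, 4·a·b - 2]].
At the point, J = [[15.250, -1.000], [-1.500, 4.000]] (det J = 59.500).
Solving J·Δ = −F gives Δ = (-0.025, 0.616).
Then the next iterate is (a, b)₁ = (0.975, 2.116).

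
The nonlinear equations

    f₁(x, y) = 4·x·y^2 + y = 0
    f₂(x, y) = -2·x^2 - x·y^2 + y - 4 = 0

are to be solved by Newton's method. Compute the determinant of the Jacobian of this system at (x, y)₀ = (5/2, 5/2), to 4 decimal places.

541.2500

J = [[4·y^2, 8·x·y + 1], [-4·x - y^2, -2·x·y + 1]].
At the point, J = [[25.0000, 51.0000], [-16.2500, -11.5000]].
det J = 541.2500.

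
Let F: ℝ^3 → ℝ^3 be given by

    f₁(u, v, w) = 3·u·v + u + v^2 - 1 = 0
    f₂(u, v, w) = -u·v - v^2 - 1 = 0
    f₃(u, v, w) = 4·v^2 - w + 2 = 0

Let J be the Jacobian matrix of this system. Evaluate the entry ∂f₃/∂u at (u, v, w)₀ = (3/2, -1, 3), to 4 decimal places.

∂f₃/∂u = 0.
At (3/2, -1, 3) this is 0.0000.

0.0000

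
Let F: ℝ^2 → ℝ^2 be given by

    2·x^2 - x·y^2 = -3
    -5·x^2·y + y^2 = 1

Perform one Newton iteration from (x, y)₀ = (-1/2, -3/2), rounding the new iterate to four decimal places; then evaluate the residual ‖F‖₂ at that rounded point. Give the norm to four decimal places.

At (-1/2, -3/2): F = (4.6250, 3.1250).
Jacobian J = [[4·x - y^2, -2·x·y], [-10·x·y, -5·x^2 + 2·y]].
At the point, J = [[-4.2500, -1.5000], [-7.5000, -4.2500]] (det J = 6.8125).
Solving J·Δ = −F gives Δ = (2.1972, -3.1422).
Then the next iterate is (x, y)₁ = (1.6972, -4.6422).
Re-evaluating at (1.6972, -4.6422): F = (-27.813720, 87.409024), so ‖F‖₂ = 91.7275.

91.7275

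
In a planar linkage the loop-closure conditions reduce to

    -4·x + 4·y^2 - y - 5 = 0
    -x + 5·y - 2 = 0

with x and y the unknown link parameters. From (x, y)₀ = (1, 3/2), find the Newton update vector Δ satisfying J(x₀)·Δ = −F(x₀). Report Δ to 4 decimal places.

(-6.3333, -2.1667)

At (1, 3/2): F = (-1.5000, 4.5000).
Jacobian J = [[-4, 8·y - 1], [-1, 5]].
At the point, J = [[-4.0000, 11.0000], [-1.0000, 5.0000]] (det J = -9.0000).
Solving J·Δ = −F gives Δ = (-6.3333, -2.1667).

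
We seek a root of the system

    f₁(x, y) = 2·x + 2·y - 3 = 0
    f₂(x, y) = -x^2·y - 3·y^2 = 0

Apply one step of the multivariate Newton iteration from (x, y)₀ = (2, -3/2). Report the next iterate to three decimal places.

(-2.250, 3.750)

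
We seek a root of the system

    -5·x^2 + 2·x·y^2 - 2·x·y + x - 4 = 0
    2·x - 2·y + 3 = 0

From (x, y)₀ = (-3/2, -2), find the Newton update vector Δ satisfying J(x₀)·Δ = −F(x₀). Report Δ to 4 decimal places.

(0.1105, 2.1105)

At (-3/2, -2): F = (-34.7500, 4.0000).
Jacobian J = [[-10·x + 2·y^2 - 2·y + 1, 4·x·y - 2·x], [2, -2]].
At the point, J = [[28.0000, 15.0000], [2.0000, -2.0000]] (det J = -86.0000).
Solving J·Δ = −F gives Δ = (0.1105, 2.1105).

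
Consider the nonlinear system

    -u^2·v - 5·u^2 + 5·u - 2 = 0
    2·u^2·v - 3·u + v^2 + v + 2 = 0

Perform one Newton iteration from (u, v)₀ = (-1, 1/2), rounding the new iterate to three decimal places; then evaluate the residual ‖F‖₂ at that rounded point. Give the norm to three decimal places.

4.479

At (-1, 1/2): F = (-12.500, 6.750).
Jacobian J = [[-2·u·v - 10·u + 5, -u^2], [4·u·v - 3, 2·u^2 + 2·v + 1]].
At the point, J = [[16.000, -1.000], [-5.000, 4.000]] (det J = 59.000).
Solving J·Δ = −F gives Δ = (0.733, -0.771).
Then the next iterate is (u, v)₁ = (-0.267, -0.271).
Re-evaluating at (-0.267, -0.271): F = (-3.67213, 2.56480), so ‖F‖₂ = 4.479.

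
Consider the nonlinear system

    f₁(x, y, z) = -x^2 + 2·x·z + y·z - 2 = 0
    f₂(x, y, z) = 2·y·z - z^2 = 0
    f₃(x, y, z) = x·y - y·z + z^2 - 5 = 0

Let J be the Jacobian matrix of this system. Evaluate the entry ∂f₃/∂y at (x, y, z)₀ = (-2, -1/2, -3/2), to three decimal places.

∂f₃/∂y = x - z.
At (-2, -1/2, -3/2) this is -0.500.

-0.500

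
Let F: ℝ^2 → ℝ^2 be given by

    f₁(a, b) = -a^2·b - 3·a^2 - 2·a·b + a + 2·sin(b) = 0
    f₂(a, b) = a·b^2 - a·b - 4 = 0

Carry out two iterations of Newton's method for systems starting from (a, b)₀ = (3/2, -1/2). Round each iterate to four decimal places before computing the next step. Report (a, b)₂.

At (3/2, -1/2): F = (-3.583851, -2.8750).
Jacobian J = [[-2·a·b - 6·a - 2·b + 1, -a^2 - 2·a + 2·cos(b)], [b^2 - b, 2·a·b - a]].
At the point, J = [[-5.5000, -3.494835], [0.7500, -3.0000]] (det J = 19.121126).
Solving J·Δ = −F gives Δ = (-0.0368, -0.9675).
Then the next iterate is (a, b)₁ = (1.4632, -1.4675).
Round to (1.4632, -1.4675) and repeat: F = (0.487340, 1.298330), J = [[-0.549708, -4.861129], [3.621056, -5.757692]].
Δ = (-0.1688, 0.1193), so (a, b)₂ = (1.2944, -1.3482).

(1.2944, -1.3482)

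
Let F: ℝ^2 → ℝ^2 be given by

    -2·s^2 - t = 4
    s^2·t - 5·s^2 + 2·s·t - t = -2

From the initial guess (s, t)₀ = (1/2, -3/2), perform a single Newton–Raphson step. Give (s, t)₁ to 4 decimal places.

At (1/2, -3/2): F = (-3.0000, 0.3750).
Jacobian J = [[-4·s, -1], [2·s·t - 10·s + 2·t, s^2 + 2·s - 1]].
At the point, J = [[-2.0000, -1.0000], [-9.5000, 0.2500]] (det J = -10.0000).
Solving J·Δ = −F gives Δ = (-0.0375, -2.9250).
Then the next iterate is (s, t)₁ = (0.4625, -4.4250).

(0.4625, -4.4250)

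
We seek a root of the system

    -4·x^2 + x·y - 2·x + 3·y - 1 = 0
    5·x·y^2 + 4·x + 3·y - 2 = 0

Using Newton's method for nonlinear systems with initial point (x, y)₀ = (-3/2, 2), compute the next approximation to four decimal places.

At (-3/2, 2): F = (-4.0000, -32.0000).
Jacobian J = [[-8·x + y - 2, x + 3], [5·y^2 + 4, 10·x·y + 3]].
At the point, J = [[12.0000, 1.5000], [24.0000, -27.0000]] (det J = -360.0000).
Solving J·Δ = −F gives Δ = (0.4333, -0.8000).
Then the next iterate is (x, y)₁ = (-1.0667, 1.2000).

(-1.0667, 1.2000)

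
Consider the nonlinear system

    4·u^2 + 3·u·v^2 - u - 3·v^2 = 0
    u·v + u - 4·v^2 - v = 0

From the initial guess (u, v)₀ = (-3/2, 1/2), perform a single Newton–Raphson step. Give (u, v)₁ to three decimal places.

(-0.574, 0.137)

At (-3/2, 1/2): F = (8.625, -3.750).
Jacobian J = [[8·u + 3·v^2 - 1, 6·u·v - 6·v], [v + 1, u - 8·v - 1]].
At the point, J = [[-12.250, -7.500], [1.500, -6.500]] (det J = 90.875).
Solving J·Δ = −F gives Δ = (0.926, -0.363).
Then the next iterate is (u, v)₁ = (-0.574, 0.137).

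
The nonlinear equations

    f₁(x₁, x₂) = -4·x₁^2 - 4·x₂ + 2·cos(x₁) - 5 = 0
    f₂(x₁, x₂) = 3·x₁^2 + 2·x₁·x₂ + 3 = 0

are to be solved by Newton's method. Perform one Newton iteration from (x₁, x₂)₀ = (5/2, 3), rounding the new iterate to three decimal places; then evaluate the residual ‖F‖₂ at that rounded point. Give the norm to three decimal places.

43.418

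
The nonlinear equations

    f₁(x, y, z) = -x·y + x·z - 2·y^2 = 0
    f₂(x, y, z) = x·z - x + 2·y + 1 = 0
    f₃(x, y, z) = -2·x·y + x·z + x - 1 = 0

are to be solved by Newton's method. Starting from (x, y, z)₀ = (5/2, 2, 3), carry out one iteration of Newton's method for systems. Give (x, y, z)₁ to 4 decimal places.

(0.8889, 0.8889, 1.1778)

At (5/2, 2, 3): F = (-5.5000, 10.0000, -1.0000).
Jacobian J = [[-y + z, -x - 4·y, x], [z - 1, 2, x], [-2·y + z + 1, -2·x, x]].
At the point, J = [[1.0000, -10.5000, 2.5000], [2.0000, 2.0000, 2.5000], [0.0000, -5.0000, 2.5000]] (det J = 45.0000).
Solving J·Δ = −F gives Δ = (-1.6111, -1.1111, -1.8222).
Then the next iterate is (x, y, z)₁ = (0.8889, 0.8889, 1.1778).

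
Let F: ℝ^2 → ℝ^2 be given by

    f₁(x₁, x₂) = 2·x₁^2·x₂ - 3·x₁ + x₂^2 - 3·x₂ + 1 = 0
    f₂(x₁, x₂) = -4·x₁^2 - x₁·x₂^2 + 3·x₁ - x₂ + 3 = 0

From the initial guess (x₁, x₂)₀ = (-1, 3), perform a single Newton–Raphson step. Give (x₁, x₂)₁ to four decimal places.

(-0.5294, 2.4118)

At (-1, 3): F = (10.0000, 2.0000).
Jacobian J = [[4·x₁·x₂ - 3, 2·x₁^2 + 2·x₂ - 3], [-8·x₁ - x₂^2 + 3, -2·x₁·x₂ - 1]].
At the point, J = [[-15.0000, 5.0000], [2.0000, 5.0000]] (det J = -85.0000).
Solving J·Δ = −F gives Δ = (0.4706, -0.5882).
Then the next iterate is (x₁, x₂)₁ = (-0.5294, 2.4118).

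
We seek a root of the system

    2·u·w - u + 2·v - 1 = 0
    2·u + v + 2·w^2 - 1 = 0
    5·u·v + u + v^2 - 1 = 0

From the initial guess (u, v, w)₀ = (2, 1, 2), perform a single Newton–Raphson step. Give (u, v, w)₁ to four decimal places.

At (2, 1, 2): F = (7.0000, 12.0000, 12.0000).
Jacobian J = [[2·w - 1, 2, 2·u], [2, 1, 4·w], [5·v + 1, 5·u + 2·v, 0]].
At the point, J = [[3.0000, 2.0000, 4.0000], [2.0000, 1.0000, 8.0000], [6.0000, 12.0000, 0.0000]] (det J = -120.0000).
Solving J·Δ = −F gives Δ = (0.4000, -1.2000, -1.4500).
Then the next iterate is (u, v, w)₁ = (2.4000, -0.2000, 0.5500).

(2.4000, -0.2000, 0.5500)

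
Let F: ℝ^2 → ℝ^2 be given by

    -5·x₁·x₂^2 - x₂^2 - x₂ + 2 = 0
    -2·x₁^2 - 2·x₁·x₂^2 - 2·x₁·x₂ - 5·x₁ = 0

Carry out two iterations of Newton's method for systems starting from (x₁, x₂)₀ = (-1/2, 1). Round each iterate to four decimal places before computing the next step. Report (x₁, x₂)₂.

(-1.6800, 0.0500)

At (-1/2, 1): F = (2.5000, 4.0000).
Jacobian J = [[-5·x₂^2, -10·x₁·x₂ - 2·x₂ - 1], [-4·x₁ - 2·x₂^2 - 2·x₂ - 5, -4·x₁·x₂ - 2·x₁]].
At the point, J = [[-5.0000, 2.0000], [-7.0000, 3.0000]] (det J = -1.0000).
Solving J·Δ = −F gives Δ = (-0.5000, -2.5000).
Then the next iterate is (x₁, x₂)₁ = (-1.0000, -1.5000).
Round to (-1.0000, -1.5000) and repeat: F = (12.5000, 4.5000), J = [[-11.2500, -13.0000], [-2.5000, -4.0000]].
Δ = (-0.6800, 1.5500), so (x₁, x₂)₂ = (-1.6800, 0.0500).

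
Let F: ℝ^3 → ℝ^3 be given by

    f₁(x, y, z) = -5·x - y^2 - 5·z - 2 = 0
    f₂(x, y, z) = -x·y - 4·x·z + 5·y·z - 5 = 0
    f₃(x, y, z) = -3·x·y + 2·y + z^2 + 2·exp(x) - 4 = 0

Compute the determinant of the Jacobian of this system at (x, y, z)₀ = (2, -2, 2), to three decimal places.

-488.900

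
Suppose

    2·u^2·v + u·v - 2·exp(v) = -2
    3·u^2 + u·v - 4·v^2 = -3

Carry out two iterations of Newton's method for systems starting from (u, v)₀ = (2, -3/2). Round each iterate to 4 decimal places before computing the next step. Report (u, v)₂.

(0.8137, -0.9770)

At (2, -3/2): F = (-13.446260, 3.0000).
Jacobian J = [[4·u·v + v, 2·u^2 + u - 2·exp(v)], [6·u + v, u - 8·v]].
At the point, J = [[-13.5000, 9.553740], [10.5000, 14.0000]] (det J = -289.314267).
Solving J·Δ = −F gives Δ = (-0.7497, 0.3480).
Then the next iterate is (u, v)₁ = (1.2503, -1.1520).
Round to (1.2503, -1.1520) and repeat: F = (-3.674082, 0.940989), J = [[-6.913382, 3.744792], [6.3498, 10.4663]].
Δ = (-0.4366, 0.1750), so (u, v)₂ = (0.8137, -0.9770).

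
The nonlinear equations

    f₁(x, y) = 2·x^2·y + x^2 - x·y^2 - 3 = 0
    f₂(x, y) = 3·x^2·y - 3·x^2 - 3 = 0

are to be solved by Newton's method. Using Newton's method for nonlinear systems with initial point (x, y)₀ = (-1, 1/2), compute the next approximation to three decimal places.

At (-1, 1/2): F = (-0.750, -4.500).
Jacobian J = [[4·x·y + 2·x - y^2, 2·x^2 - 2·x·y], [6·x·y - 6·x, 3·x^2]].
At the point, J = [[-4.250, 3.000], [3.000, 3.000]] (det J = -21.750).
Solving J·Δ = −F gives Δ = (0.517, 0.983).
Then the next iterate is (x, y)₁ = (-0.483, 1.483).

(-0.483, 1.483)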